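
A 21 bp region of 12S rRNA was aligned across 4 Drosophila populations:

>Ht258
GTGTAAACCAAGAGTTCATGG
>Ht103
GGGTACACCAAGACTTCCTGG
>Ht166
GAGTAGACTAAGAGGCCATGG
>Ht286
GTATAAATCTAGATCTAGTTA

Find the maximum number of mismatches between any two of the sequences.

Pairwise Hamming distances:
  Ht258 vs Ht103: 4
  Ht258 vs Ht166: 5
  Ht258 vs Ht286: 9
  Ht103 vs Ht166: 7
  Ht103 vs Ht286: 11
  Ht166 vs Ht286: 13
The largest is 13, between Ht166 and Ht286.

13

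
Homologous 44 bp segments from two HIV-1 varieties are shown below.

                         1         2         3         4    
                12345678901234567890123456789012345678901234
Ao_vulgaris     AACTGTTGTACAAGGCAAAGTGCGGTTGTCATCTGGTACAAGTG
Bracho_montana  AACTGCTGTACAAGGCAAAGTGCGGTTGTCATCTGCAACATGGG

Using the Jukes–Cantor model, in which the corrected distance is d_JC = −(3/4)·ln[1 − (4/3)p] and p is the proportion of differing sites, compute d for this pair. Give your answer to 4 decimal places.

0.1232

Differing sites — 6:T/C; 36:G/C; 37:T/A; 41:A/T; 43:T/G.
p = 5/44 = 0.113636.
d = −0.75 · ln(1 − (4/3)·0.113636) = −0.75 · ln(0.848485) = −0.75 · (-0.164303) = 0.1232.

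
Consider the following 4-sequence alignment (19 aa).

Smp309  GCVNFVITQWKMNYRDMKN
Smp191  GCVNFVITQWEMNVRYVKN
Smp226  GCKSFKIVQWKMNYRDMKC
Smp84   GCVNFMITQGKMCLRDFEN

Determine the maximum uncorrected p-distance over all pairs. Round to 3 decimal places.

Pairwise Hamming distances:
  Smp309 vs Smp191: 4
  Smp309 vs Smp226: 5
  Smp309 vs Smp84: 6
  Smp191 vs Smp226: 9
  Smp191 vs Smp84: 8
  Smp226 vs Smp84: 10
The largest is 10 mismatches, between Smp226 and Smp84; p = 10/19 = 0.526.

0.526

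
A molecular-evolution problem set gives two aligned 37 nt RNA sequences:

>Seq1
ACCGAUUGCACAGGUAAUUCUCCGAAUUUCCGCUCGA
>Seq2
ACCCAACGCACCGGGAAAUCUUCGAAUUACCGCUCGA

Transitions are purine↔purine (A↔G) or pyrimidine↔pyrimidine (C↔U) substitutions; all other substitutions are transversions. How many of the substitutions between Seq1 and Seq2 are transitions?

2

Differing sites — 4:G/C (Tv); 6:U/A (Tv); 7:U/C (Ti); 12:A/C (Tv); 15:U/G (Tv); 18:U/A (Tv); 22:C/U (Ti); 29:U/A (Tv).
Of the 8 differences, 2 transitions and 6 transversions, so the answer is 2.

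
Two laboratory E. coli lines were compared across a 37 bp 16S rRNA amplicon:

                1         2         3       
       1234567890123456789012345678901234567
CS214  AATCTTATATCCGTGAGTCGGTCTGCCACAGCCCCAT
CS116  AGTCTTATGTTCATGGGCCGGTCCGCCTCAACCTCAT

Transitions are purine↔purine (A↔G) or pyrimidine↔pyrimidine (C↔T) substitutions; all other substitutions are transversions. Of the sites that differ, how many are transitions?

9

Mismatches occur at site 2 (A↔G, transition), site 9 (A↔G, transition), site 11 (C↔T, transition), site 13 (G↔A, transition), site 16 (A↔G, transition), site 18 (T↔C, transition), site 24 (T↔C, transition), site 28 (A↔T, transversion), site 31 (G↔A, transition), site 34 (C↔T, transition).
Of the 10 differences, 9 transitions and 1 transversion, so the answer is 9.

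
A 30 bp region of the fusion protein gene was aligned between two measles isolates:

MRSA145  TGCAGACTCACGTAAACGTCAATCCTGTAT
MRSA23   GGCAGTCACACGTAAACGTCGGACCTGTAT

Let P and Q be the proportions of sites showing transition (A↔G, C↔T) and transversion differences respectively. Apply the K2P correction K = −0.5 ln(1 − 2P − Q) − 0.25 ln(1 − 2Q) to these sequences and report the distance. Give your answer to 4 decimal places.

Mismatches occur at site 1 (T/G, transversion), site 6 (A/T, transversion), site 8 (T/A, transversion), site 21 (A/G, transition), site 22 (A/G, transition), site 23 (T/A, transversion).
Of the 6 differences, 2 transitions and 4 transversions over 30 sites: P = 2/30 = 0.066667, Q = 4/30 = 0.133333.
d = −0.5·ln(0.733333) − 0.25·ln(0.733334) = −0.5·(-0.310155) − 0.25·(-0.310154) = 0.2326.

0.2326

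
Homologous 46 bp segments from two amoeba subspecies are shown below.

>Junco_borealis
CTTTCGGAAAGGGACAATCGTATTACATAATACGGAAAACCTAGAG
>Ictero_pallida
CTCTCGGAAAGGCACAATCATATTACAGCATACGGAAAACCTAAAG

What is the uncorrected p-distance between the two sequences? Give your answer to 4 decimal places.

0.1304

The sequences differ at positions 3 (T/C), 13 (G/C), 20 (G/A), 28 (T/G), 29 (A/C), 44 (G/A).
There are 6 differences over 46 sites, so p = 6/46 = 0.1304.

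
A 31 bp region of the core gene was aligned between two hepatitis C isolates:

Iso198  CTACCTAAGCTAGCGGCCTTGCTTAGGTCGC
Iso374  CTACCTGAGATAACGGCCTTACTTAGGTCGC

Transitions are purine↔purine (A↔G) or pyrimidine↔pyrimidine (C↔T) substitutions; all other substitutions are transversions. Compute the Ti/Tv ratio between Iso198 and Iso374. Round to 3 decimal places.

3.000

Mismatches occur at site 7 (A→G, transition), site 10 (C→A, transversion), site 13 (G→A, transition), site 21 (G→A, transition).
Of the 4 differences, 3 transitions and 1 transversion, so Ti/Tv = 3/1 = 3.000.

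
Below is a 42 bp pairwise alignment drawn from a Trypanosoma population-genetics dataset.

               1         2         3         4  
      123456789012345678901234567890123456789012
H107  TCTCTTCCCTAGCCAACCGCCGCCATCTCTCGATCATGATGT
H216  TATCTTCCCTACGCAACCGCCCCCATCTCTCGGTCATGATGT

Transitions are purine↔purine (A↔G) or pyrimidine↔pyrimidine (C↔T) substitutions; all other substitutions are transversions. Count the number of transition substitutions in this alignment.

Differing sites — 2:C/A (Tv); 12:G/C (Tv); 13:C/G (Tv); 22:G/C (Tv); 33:A/G (Ti).
Of the 5 differences, 1 transition and 4 transversions, so the answer is 1.

1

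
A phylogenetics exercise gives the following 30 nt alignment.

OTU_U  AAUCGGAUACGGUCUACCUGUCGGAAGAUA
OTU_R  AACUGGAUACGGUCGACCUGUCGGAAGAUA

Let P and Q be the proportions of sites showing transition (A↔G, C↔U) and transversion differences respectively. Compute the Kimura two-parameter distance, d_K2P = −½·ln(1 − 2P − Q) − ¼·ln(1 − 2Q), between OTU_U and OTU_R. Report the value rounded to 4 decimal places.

The sequences differ at positions 3 (U/C, transition), 4 (C/U, transition), 15 (U/G, transversion).
Of the 3 differences, 2 transitions and 1 transversion over 30 sites: P = 2/30 = 0.066667, Q = 1/30 = 0.033333.
d = −0.5·ln(0.833333) − 0.25·ln(0.933334) = −0.5·(-0.182322) − 0.25·(-0.068992) = 0.1084.

0.1084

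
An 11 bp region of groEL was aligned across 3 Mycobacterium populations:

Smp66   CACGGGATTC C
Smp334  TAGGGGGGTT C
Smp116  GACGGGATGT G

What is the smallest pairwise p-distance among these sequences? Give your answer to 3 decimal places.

0.364

Pairwise Hamming distances:
  Smp66 vs Smp334: 5
  Smp66 vs Smp116: 4
  Smp334 vs Smp116: 6
The smallest is 4 mismatches, between Smp66 and Smp116; p = 4/11 = 0.364.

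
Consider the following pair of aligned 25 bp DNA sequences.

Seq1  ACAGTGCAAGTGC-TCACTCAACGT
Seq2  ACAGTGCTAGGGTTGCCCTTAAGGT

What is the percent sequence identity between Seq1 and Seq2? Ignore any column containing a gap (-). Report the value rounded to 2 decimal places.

Excluding the 1 gap column leaves 24 comparable sites.
The sequences differ at positions 8 (A/T), 11 (T/G), 13 (C/T), 15 (T/G), 17 (A/C), 20 (C/T), 23 (C/G).
17 of the 24 comparable sites match, so the percent identity is 17/24 × 100 = 70.83%.

70.83%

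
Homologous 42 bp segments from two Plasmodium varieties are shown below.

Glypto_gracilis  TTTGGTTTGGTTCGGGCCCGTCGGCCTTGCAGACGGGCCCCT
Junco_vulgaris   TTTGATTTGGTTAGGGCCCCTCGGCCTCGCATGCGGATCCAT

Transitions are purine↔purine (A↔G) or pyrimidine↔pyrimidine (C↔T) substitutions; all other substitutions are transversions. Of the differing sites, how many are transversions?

Differing sites — 5:G/A (Ti); 13:C/A (Tv); 20:G/C (Tv); 28:T/C (Ti); 32:G/T (Tv); 33:A/G (Ti); 37:G/A (Ti); 38:C/T (Ti); 41:C/A (Tv).
Of the 9 differences, 5 transitions and 4 transversions, so the answer is 4.

4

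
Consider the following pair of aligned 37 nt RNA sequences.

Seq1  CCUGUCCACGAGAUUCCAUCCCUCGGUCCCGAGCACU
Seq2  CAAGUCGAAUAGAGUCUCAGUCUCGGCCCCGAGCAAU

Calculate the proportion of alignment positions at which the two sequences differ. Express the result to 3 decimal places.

0.351

Differing sites — 2:C/A; 3:U/A; 7:C/G; 9:C/A; 10:G/U; 14:U/G; 17:C/U; 18:A/C; 19:U/A; 20:C/G; 21:C/U; 27:U/C; 36:C/A.
There are 13 differences over 37 sites, so p = 13/37 = 0.351.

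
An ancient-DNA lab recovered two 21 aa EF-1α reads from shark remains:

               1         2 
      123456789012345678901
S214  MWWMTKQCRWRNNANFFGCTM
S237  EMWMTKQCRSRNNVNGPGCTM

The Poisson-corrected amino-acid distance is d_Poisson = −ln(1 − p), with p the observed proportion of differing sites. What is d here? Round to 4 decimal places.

Differing sites — 1:M/E; 2:W/M; 10:W/S; 14:A/V; 16:F/G; 17:F/P.
p = 6/21 = 0.285714.
d = −ln(1 − 0.285714) = −ln(0.714286) = 0.3365.

0.3365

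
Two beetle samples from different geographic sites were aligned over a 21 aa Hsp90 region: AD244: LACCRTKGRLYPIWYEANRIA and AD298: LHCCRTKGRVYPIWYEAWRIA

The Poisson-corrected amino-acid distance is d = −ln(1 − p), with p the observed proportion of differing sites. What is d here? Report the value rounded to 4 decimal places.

Differing sites — 2:A/H; 10:L/V; 18:N/W.
p = 3/21 = 0.142857.
d = −ln(1 − 0.142857) = −ln(0.857143) = 0.1542.

0.1542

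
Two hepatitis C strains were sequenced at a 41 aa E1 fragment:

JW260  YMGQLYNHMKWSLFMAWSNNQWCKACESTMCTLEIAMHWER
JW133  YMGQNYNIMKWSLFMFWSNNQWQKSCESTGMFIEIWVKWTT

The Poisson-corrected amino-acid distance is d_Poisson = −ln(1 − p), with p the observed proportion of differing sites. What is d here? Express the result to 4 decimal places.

Differing sites — 5:L/N; 8:H/I; 16:A/F; 23:C/Q; 25:A/S; 30:M/G; 31:C/M; 32:T/F; 33:L/I; 36:A/W; 37:M/V; 38:H/K; 40:E/T; 41:R/T.
p = 14/41 = 0.341463.
d = −ln(1 − 0.341463) = −ln(0.658537) = 0.4177.

0.4177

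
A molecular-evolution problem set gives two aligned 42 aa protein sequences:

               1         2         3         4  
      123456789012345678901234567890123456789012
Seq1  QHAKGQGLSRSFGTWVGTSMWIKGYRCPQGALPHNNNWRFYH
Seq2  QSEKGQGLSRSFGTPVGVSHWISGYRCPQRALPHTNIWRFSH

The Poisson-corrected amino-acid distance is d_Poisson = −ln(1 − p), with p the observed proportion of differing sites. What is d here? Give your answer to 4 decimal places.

0.2719

Differing sites — 2:H/S; 3:A/E; 15:W/P; 18:T/V; 20:M/H; 23:K/S; 30:G/R; 35:N/T; 37:N/I; 41:Y/S.
p = 10/42 = 0.238095.
d = −ln(1 − 0.238095) = −ln(0.761905) = 0.2719.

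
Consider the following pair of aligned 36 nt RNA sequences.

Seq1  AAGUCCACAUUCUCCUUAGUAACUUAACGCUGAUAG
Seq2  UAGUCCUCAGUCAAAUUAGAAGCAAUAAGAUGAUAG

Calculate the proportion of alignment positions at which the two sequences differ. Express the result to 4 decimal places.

Differing sites — 1:A/U; 7:A/U; 10:U/G; 13:U/A; 14:C/A; 15:C/A; 20:U/A; 22:A/G; 24:U/A; 25:U/A; 26:A/U; 28:C/A; 30:C/A.
There are 13 differences over 36 sites, so p = 13/36 = 0.3611.

0.3611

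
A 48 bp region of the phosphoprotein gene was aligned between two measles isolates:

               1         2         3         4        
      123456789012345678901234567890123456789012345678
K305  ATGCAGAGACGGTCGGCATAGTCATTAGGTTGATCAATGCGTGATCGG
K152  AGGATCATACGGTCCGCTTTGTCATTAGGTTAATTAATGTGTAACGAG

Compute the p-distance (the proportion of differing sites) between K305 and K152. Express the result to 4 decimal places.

0.3125

The sequences differ at positions 2 (T/G), 4 (C/A), 5 (A/T), 6 (G/C), 8 (G/T), 15 (G/C), 18 (A/T), 20 (A/T), 32 (G/A), 35 (C/T), 40 (C/T), 43 (G/A), 45 (T/C), 46 (C/G), 47 (G/A).
There are 15 differences over 48 sites, so p = 15/48 = 0.3125.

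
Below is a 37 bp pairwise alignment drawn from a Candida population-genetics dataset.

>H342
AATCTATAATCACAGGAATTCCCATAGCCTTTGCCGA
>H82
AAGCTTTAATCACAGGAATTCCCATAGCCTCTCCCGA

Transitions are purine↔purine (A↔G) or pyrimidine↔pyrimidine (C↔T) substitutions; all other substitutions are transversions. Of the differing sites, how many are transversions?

The sequences differ at positions 3 (T/G, transversion), 6 (A/T, transversion), 31 (T/C, transition), 33 (G/C, transversion).
Of the 4 differences, 1 transition and 3 transversions, so the answer is 3.

3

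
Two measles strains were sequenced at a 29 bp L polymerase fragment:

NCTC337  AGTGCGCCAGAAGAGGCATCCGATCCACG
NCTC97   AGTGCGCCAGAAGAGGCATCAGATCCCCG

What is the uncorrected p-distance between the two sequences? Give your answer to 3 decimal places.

0.069

Differing sites — 21:C/A; 27:A/C.
There are 2 differences over 29 sites, so p = 2/29 = 0.069.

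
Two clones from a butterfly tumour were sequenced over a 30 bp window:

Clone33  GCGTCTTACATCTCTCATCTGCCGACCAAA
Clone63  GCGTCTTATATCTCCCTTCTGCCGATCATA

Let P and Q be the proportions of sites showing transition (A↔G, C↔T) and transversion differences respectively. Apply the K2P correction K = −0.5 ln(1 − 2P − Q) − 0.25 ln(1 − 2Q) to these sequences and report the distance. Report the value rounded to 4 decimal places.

0.1909

Mismatches occur at site 9 (C→T, transition), site 15 (T→C, transition), site 17 (A→T, transversion), site 26 (C→T, transition), site 29 (A→T, transversion).
Of the 5 differences, 3 transitions and 2 transversions over 30 sites: P = 3/30 = 0.100000, Q = 2/30 = 0.066667.
d = −0.5·ln(0.733333) − 0.25·ln(0.866666) = −0.5·(-0.310155) − 0.25·(-0.143102) = 0.1909.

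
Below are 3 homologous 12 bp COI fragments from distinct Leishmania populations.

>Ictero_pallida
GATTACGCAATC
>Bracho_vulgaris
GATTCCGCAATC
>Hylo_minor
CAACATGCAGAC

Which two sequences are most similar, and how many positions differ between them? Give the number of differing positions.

Pairwise Hamming distances:
  Ictero_pallida vs Bracho_vulgaris: 1
  Ictero_pallida vs Hylo_minor: 6
  Bracho_vulgaris vs Hylo_minor: 7
The smallest is 1, between Ictero_pallida and Bracho_vulgaris.

1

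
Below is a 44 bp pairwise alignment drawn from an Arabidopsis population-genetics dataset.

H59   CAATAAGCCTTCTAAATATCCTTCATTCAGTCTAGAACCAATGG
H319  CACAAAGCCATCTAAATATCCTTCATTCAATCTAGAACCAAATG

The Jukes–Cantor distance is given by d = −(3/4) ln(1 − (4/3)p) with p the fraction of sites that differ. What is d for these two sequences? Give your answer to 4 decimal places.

0.1505

Mismatches occur at site 3 (A↔C), site 4 (T↔A), site 10 (T↔A), site 30 (G↔A), site 42 (T↔A), site 43 (G↔T).
p = 6/44 = 0.136364.
d = −0.75 · ln(1 − (4/3)·0.136364) = −0.75 · ln(0.818181) = −0.75 · (-0.200672) = 0.1505.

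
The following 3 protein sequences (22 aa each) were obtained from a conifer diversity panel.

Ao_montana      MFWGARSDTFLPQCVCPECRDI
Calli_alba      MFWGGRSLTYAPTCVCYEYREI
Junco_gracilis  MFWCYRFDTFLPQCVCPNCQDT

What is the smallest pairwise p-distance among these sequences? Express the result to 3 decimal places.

0.273

Pairwise Hamming distances:
  Ao_montana vs Calli_alba: 8
  Ao_montana vs Junco_gracilis: 6
  Calli_alba vs Junco_gracilis: 13
The smallest is 6 mismatches, between Ao_montana and Junco_gracilis; p = 6/22 = 0.273.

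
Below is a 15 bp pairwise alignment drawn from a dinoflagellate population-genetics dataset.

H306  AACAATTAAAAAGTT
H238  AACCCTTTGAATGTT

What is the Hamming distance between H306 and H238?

5

Mismatches occur at site 4 (A→C), site 5 (A→C), site 8 (A→T), site 9 (A→G), site 12 (A→T).
That gives 5 mismatches out of 15 aligned sites, so the Hamming distance is 5.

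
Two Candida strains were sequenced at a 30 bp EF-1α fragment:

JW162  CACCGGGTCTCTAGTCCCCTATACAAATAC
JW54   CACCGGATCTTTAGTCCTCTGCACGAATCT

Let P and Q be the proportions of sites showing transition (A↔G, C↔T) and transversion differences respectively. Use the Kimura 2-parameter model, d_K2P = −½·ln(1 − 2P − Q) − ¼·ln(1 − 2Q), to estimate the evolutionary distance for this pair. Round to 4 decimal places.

Mismatches occur at site 7 (G↔A, transition), site 11 (C↔T, transition), site 18 (C↔T, transition), site 21 (A↔G, transition), site 22 (T↔C, transition), site 25 (A↔G, transition), site 29 (A↔C, transversion), site 30 (C↔T, transition).
Of the 8 differences, 7 transitions and 1 transversion over 30 sites: P = 7/30 = 0.233333, Q = 1/30 = 0.033333.
d = −0.5·ln(0.500001) − 0.25·ln(0.933334) = −0.5·(-0.693145) − 0.25·(-0.068992) = 0.3638.

0.3638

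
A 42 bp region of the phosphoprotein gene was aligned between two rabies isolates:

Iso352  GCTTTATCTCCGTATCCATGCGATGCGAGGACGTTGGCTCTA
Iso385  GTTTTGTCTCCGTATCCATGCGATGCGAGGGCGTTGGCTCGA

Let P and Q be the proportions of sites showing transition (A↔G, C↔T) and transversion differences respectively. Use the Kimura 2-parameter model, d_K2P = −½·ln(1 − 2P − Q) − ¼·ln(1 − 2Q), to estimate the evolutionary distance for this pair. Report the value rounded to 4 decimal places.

0.1034

Mismatches occur at site 2 (C/T, transition), site 6 (A/G, transition), site 31 (A/G, transition), site 41 (T/G, transversion).
Of the 4 differences, 3 transitions and 1 transversion over 42 sites: P = 3/42 = 0.071429, Q = 1/42 = 0.023810.
d = −0.5·ln(0.833332) − 0.25·ln(0.952380) = −0.5·(-0.182323) − 0.25·(-0.048791) = 0.1034.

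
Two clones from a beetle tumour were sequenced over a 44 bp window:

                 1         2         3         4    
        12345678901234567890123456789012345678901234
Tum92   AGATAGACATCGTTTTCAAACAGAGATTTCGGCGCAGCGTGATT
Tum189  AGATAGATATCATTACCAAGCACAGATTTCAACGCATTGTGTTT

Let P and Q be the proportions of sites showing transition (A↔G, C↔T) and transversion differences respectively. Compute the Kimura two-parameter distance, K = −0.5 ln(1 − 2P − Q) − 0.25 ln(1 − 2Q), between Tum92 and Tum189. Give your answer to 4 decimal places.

0.3132

Mismatches occur at site 8 (C/T, transition), site 12 (G/A, transition), site 15 (T/A, transversion), site 16 (T/C, transition), site 20 (A/G, transition), site 23 (G/C, transversion), site 31 (G/A, transition), site 32 (G/A, transition), site 37 (G/T, transversion), site 38 (C/T, transition), site 42 (A/T, transversion).
Of the 11 differences, 7 transitions and 4 transversions over 44 sites: P = 7/44 = 0.159091, Q = 4/44 = 0.090909.
d = −0.5·ln(0.590909) − 0.25·ln(0.818182) = −0.5·(-0.526093) − 0.25·(-0.200670) = 0.3132.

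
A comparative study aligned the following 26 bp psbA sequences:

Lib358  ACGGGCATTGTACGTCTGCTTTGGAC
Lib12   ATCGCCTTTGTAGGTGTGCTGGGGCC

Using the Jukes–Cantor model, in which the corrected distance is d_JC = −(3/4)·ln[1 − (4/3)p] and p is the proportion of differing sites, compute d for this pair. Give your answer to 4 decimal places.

0.4643

Differing sites — 2:C/T; 3:G/C; 5:G/C; 7:A/T; 13:C/G; 16:C/G; 21:T/G; 22:T/G; 25:A/C.
p = 9/26 = 0.346154.
d = −0.75 · ln(1 − (4/3)·0.346154) = −0.75 · ln(0.538461) = −0.75 · (-0.619040) = 0.4643.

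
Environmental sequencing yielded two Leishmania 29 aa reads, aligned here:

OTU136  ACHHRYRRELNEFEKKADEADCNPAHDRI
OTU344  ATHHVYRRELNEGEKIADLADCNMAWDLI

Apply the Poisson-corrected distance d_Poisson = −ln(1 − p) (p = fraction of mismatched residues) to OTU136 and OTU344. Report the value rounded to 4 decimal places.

The sequences differ at positions 2 (C/T), 5 (R/V), 13 (F/G), 16 (K/I), 19 (E/L), 24 (P/M), 26 (H/W), 28 (R/L).
p = 8/29 = 0.275862.
d = −ln(1 − 0.275862) = −ln(0.724138) = 0.3228.

0.3228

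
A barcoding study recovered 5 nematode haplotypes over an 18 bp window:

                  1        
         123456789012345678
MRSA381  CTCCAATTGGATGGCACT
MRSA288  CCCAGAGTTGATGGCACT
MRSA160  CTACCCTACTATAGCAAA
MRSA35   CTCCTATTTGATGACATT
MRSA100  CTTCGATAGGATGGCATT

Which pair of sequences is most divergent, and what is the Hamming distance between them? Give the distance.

Pairwise Hamming distances:
  MRSA381 vs MRSA288: 5
  MRSA381 vs MRSA160: 9
  MRSA381 vs MRSA35: 4
  MRSA381 vs MRSA100: 4
  MRSA288 vs MRSA160: 12
  MRSA288 vs MRSA35: 6
  MRSA288 vs MRSA100: 7
  MRSA160 vs MRSA35: 10
  MRSA160 vs MRSA100: 8
  MRSA35 vs MRSA100: 5
The largest is 12, between MRSA288 and MRSA160.

12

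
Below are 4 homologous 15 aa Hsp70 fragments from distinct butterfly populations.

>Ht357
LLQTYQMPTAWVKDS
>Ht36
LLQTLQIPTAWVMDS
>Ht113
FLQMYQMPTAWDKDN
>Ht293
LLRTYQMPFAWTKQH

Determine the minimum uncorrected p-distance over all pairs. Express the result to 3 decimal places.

0.200

Pairwise Hamming distances:
  Ht357 vs Ht36: 3
  Ht357 vs Ht113: 4
  Ht357 vs Ht293: 5
  Ht36 vs Ht113: 7
  Ht36 vs Ht293: 8
  Ht113 vs Ht293: 7
The smallest is 3 mismatches, between Ht357 and Ht36; p = 3/15 = 0.200.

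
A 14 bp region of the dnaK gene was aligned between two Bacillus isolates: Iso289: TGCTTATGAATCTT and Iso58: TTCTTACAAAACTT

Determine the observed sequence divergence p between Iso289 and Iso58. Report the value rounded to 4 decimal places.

Mismatches occur at site 2 (G↔T), site 7 (T↔C), site 8 (G↔A), site 11 (T↔A).
There are 4 differences over 14 sites, so p = 4/14 = 0.2857.

0.2857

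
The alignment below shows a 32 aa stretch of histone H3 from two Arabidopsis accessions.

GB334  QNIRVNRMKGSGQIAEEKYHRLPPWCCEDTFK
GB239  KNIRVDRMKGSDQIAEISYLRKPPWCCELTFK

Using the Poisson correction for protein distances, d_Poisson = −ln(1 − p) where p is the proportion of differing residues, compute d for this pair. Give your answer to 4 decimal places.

0.2877

Differing sites — 1:Q/K; 6:N/D; 12:G/D; 17:E/I; 18:K/S; 20:H/L; 22:L/K; 29:D/L.
p = 8/32 = 0.250000.
d = −ln(1 − 0.250000) = −ln(0.750000) = 0.2877.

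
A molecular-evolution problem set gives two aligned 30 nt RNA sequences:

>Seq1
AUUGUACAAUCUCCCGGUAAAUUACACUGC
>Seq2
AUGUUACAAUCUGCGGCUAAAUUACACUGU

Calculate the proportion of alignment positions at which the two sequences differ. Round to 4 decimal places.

0.2000

Mismatches occur at site 3 (U/G), site 4 (G/U), site 13 (C/G), site 15 (C/G), site 17 (G/C), site 30 (C/U).
There are 6 differences over 30 sites, so p = 6/30 = 0.2000.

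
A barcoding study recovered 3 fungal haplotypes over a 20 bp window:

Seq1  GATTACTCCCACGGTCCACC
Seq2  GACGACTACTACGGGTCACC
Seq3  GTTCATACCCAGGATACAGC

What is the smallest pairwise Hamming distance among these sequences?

Pairwise Hamming distances:
  Seq1 vs Seq2: 6
  Seq1 vs Seq3: 8
  Seq2 vs Seq3: 12
The smallest is 6, between Seq1 and Seq2.

6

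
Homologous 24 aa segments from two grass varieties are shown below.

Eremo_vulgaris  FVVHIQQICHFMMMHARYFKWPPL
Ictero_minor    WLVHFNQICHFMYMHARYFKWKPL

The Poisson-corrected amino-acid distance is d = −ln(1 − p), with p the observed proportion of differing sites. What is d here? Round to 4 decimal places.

Differing sites — 1:F/W; 2:V/L; 5:I/F; 6:Q/N; 13:M/Y; 22:P/K.
p = 6/24 = 0.250000.
d = −ln(1 − 0.250000) = −ln(0.750000) = 0.2877.

0.2877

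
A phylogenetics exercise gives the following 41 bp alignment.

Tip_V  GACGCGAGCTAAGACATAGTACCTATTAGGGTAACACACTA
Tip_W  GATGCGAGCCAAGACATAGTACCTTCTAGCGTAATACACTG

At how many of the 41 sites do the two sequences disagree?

Differing sites — 3:C/T; 10:T/C; 25:A/T; 26:T/C; 30:G/C; 35:C/T; 41:A/G.
That gives 7 mismatches out of 41 aligned sites, so the Hamming distance is 7.

7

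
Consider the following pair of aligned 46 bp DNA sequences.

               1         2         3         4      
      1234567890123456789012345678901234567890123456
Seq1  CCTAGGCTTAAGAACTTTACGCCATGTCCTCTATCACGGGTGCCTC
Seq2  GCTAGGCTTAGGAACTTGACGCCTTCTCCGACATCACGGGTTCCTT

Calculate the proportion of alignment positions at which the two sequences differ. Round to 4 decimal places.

0.2174

Mismatches occur at site 1 (C↔G), site 11 (A↔G), site 18 (T↔G), site 24 (A↔T), site 26 (G↔C), site 30 (T↔G), site 31 (C↔A), site 32 (T↔C), site 42 (G↔T), site 46 (C↔T).
There are 10 differences over 46 sites, so p = 10/46 = 0.2174.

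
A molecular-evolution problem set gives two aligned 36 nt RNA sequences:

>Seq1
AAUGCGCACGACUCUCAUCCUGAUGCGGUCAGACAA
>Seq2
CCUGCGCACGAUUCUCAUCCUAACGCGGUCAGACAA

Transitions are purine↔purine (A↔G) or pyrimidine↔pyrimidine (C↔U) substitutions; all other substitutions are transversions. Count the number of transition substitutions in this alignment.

3

Mismatches occur at site 1 (A↔C, transversion), site 2 (A↔C, transversion), site 12 (C↔U, transition), site 22 (G↔A, transition), site 24 (U↔C, transition).
Of the 5 differences, 3 transitions and 2 transversions, so the answer is 3.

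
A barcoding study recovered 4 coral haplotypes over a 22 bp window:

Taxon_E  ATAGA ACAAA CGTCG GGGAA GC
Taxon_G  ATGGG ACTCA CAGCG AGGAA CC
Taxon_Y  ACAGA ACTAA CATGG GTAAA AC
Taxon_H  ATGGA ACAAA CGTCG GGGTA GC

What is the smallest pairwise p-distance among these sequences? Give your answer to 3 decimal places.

0.091

Pairwise Hamming distances:
  Taxon_E vs Taxon_G: 8
  Taxon_E vs Taxon_Y: 7
  Taxon_E vs Taxon_H: 2
  Taxon_G vs Taxon_Y: 10
  Taxon_G vs Taxon_H: 8
  Taxon_Y vs Taxon_H: 9
The smallest is 2 mismatches, between Taxon_E and Taxon_H; p = 2/22 = 0.091.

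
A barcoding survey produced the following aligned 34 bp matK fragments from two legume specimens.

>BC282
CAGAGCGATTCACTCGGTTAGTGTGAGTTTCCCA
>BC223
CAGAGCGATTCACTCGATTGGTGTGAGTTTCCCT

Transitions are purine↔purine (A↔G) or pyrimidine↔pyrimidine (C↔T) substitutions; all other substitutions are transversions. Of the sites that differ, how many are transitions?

2

Mismatches occur at site 17 (G/A, transition), site 20 (A/G, transition), site 34 (A/T, transversion).
Of the 3 differences, 2 transitions and 1 transversion, so the answer is 2.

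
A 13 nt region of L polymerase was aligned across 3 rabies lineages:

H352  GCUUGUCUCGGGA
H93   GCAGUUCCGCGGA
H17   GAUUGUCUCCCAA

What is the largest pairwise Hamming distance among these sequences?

Pairwise Hamming distances:
  H352 vs H93: 6
  H352 vs H17: 4
  H93 vs H17: 8
The largest is 8, between H93 and H17.

8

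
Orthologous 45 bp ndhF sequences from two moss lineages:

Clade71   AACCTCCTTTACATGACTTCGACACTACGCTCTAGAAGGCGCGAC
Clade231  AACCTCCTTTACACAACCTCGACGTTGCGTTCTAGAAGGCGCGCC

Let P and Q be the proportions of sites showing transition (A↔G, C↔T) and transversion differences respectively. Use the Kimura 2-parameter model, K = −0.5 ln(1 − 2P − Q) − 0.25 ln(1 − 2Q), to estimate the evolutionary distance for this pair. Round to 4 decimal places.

0.2141

Mismatches occur at site 14 (T→C, transition), site 15 (G→A, transition), site 18 (T→C, transition), site 24 (A→G, transition), site 25 (C→T, transition), site 27 (A→G, transition), site 30 (C→T, transition), site 44 (A→C, transversion).
Of the 8 differences, 7 transitions and 1 transversion over 45 sites: P = 7/45 = 0.155556, Q = 1/45 = 0.022222.
d = −0.5·ln(0.666666) − 0.25·ln(0.955556) = −0.5·(-0.405466) − 0.25·(-0.045462) = 0.2141.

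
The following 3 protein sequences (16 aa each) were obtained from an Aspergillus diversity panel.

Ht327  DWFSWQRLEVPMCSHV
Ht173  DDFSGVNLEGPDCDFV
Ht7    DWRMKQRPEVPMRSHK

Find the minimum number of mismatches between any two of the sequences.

6

Pairwise Hamming distances:
  Ht327 vs Ht173: 8
  Ht327 vs Ht7: 6
  Ht173 vs Ht7: 13
The smallest is 6, between Ht327 and Ht7.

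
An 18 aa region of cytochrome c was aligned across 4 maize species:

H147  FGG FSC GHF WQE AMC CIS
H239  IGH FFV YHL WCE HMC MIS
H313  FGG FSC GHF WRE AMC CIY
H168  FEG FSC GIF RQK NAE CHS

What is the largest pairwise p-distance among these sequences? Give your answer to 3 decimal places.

Pairwise Hamming distances:
  H147 vs H239: 9
  H147 vs H313: 2
  H147 vs H168: 8
  H239 vs H313: 10
  H239 vs H168: 16
  H313 vs H168: 10
The largest is 16 mismatches, between H239 and H168; p = 16/18 = 0.889.

0.889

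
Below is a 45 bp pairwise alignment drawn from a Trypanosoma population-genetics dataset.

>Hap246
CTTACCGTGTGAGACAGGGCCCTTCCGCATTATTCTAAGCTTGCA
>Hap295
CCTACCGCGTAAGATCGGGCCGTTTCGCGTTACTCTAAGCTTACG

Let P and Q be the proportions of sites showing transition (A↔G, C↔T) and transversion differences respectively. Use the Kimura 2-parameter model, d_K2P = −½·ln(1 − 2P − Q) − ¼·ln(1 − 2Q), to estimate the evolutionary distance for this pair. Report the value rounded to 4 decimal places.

0.3172

The sequences differ at positions 2 (T/C, transition), 8 (T/C, transition), 11 (G/A, transition), 15 (C/T, transition), 16 (A/C, transversion), 22 (C/G, transversion), 25 (C/T, transition), 29 (A/G, transition), 33 (T/C, transition), 43 (G/A, transition), 45 (A/G, transition).
Of the 11 differences, 9 transitions and 2 transversions over 45 sites: P = 9/45 = 0.200000, Q = 2/45 = 0.044444.
d = −0.5·ln(0.555556) − 0.25·ln(0.911112) = −0.5·(-0.587786) − 0.25·(-0.093089) = 0.3172.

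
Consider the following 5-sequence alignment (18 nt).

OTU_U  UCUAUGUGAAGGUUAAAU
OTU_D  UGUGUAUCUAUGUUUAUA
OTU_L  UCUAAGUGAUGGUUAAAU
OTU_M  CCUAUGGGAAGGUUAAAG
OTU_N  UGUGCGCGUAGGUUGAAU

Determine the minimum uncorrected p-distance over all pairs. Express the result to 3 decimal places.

0.111

Pairwise Hamming distances:
  OTU_U vs OTU_D: 9
  OTU_U vs OTU_L: 2
  OTU_U vs OTU_M: 3
  OTU_U vs OTU_N: 6
  OTU_D vs OTU_L: 11
  OTU_D vs OTU_M: 11
  OTU_D vs OTU_N: 8
  OTU_L vs OTU_M: 5
  OTU_L vs OTU_N: 7
  OTU_M vs OTU_N: 8
The smallest is 2 mismatches, between OTU_U and OTU_L; p = 2/18 = 0.111.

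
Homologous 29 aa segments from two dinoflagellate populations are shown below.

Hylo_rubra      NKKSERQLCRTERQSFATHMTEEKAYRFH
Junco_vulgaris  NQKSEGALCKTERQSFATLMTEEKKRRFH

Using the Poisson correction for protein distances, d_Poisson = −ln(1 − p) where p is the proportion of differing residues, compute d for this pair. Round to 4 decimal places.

0.2763

Differing sites — 2:K/Q; 6:R/G; 7:Q/A; 10:R/K; 19:H/L; 25:A/K; 26:Y/R.
p = 7/29 = 0.241379.
d = −ln(1 − 0.241379) = −ln(0.758621) = 0.2763.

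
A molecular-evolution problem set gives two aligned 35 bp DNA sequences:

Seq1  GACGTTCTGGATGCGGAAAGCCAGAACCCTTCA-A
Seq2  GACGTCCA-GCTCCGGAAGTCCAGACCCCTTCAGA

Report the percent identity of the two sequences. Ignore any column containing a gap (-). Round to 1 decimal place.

Excluding the 2 gap columns leaves 33 comparable sites.
Mismatches occur at site 6 (T→C), site 8 (T→A), site 11 (A→C), site 13 (G→C), site 19 (A→G), site 20 (G→T), site 26 (A→C).
26 of the 33 comparable sites match, so the percent identity is 26/33 × 100 = 78.8%.

78.8%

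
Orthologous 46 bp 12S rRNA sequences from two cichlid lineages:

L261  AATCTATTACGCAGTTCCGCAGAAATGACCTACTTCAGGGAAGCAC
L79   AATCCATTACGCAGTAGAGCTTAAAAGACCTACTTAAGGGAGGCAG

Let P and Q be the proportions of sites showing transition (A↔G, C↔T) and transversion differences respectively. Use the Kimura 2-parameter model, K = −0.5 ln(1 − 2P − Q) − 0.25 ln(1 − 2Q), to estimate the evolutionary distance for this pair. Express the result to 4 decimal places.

0.2580

The sequences differ at positions 5 (T/C, transition), 16 (T/A, transversion), 17 (C/G, transversion), 18 (C/A, transversion), 21 (A/T, transversion), 22 (G/T, transversion), 26 (T/A, transversion), 36 (C/A, transversion), 42 (A/G, transition), 46 (C/G, transversion).
Of the 10 differences, 2 transitions and 8 transversions over 46 sites: P = 2/46 = 0.043478, Q = 8/46 = 0.173913.
d = −0.5·ln(0.739131) − 0.25·ln(0.652174) = −0.5·(-0.302280) − 0.25·(-0.427444) = 0.2580.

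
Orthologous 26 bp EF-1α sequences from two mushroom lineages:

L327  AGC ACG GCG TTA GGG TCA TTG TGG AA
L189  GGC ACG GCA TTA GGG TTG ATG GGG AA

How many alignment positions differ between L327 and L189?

6

The sequences differ at positions 1 (A/G), 9 (G/A), 17 (C/T), 18 (A/G), 19 (T/A), 22 (T/G).
That gives 6 mismatches out of 26 aligned sites, so the Hamming distance is 6.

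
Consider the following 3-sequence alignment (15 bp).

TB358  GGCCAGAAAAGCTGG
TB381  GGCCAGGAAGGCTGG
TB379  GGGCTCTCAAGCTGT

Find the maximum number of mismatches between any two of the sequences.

7

Pairwise Hamming distances:
  TB358 vs TB381: 2
  TB358 vs TB379: 6
  TB381 vs TB379: 7
The largest is 7, between TB381 and TB379.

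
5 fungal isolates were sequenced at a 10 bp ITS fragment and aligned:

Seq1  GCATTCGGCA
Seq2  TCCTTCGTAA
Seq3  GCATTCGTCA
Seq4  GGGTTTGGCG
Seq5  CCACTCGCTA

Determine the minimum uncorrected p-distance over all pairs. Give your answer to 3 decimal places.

Pairwise Hamming distances:
  Seq1 vs Seq2: 4
  Seq1 vs Seq3: 1
  Seq1 vs Seq4: 4
  Seq1 vs Seq5: 4
  Seq2 vs Seq3: 3
  Seq2 vs Seq4: 7
  Seq2 vs Seq5: 5
  Seq3 vs Seq4: 5
  Seq3 vs Seq5: 4
  Seq4 vs Seq5: 8
The smallest is 1 mismatch, between Seq1 and Seq3; p = 1/10 = 0.100.

0.100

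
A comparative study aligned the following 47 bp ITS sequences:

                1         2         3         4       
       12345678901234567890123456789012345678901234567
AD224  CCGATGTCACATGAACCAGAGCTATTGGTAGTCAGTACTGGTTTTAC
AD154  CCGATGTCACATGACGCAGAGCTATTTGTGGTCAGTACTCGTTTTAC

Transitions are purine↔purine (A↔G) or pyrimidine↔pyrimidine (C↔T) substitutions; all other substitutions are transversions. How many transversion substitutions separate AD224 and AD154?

Mismatches occur at site 15 (A→C, transversion), site 16 (C→G, transversion), site 27 (G→T, transversion), site 30 (A→G, transition), site 40 (G→C, transversion).
Of the 5 differences, 1 transition and 4 transversions, so the answer is 4.

4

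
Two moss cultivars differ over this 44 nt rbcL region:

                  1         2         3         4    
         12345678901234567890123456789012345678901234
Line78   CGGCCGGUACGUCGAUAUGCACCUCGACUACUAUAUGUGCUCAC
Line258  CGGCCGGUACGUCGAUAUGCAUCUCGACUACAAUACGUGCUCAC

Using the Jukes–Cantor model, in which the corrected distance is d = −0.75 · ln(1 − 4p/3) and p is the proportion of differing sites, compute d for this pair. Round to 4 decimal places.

0.0715

Mismatches occur at site 22 (C→U), site 32 (U→A), site 36 (U→C).
p = 3/44 = 0.068182.
d = −0.75 · ln(1 − (4/3)·0.068182) = −0.75 · ln(0.909091) = −0.75 · (-0.095310) = 0.0715.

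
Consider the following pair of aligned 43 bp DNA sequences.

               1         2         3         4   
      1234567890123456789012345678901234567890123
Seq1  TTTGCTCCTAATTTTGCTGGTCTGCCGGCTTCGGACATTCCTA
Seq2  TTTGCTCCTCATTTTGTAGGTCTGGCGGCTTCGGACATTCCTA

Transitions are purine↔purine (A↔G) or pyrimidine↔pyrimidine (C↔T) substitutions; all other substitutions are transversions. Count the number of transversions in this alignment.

Mismatches occur at site 10 (A/C, transversion), site 17 (C/T, transition), site 18 (T/A, transversion), site 25 (C/G, transversion).
Of the 4 differences, 1 transition and 3 transversions, so the answer is 3.

3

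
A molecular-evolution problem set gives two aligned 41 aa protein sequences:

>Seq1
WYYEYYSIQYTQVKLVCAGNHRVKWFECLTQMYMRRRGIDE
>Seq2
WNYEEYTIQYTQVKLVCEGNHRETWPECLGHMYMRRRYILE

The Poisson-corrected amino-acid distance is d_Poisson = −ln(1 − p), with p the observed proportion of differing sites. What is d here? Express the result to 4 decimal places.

The sequences differ at positions 2 (Y/N), 5 (Y/E), 7 (S/T), 18 (A/E), 23 (V/E), 24 (K/T), 26 (F/P), 30 (T/G), 31 (Q/H), 38 (G/Y), 40 (D/L).
p = 11/41 = 0.268293.
d = −ln(1 − 0.268293) = −ln(0.731707) = 0.3124.

0.3124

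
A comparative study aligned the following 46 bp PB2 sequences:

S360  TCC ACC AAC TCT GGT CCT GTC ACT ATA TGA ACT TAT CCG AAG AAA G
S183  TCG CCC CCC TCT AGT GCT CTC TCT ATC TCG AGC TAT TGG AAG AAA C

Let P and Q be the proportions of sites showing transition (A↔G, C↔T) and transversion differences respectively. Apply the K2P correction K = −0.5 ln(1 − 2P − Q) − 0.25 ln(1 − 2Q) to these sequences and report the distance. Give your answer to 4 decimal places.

0.4697

Mismatches occur at site 3 (C→G, transversion), site 4 (A→C, transversion), site 7 (A→C, transversion), site 8 (A→C, transversion), site 13 (G→A, transition), site 16 (C→G, transversion), site 19 (G→C, transversion), site 22 (A→T, transversion), site 27 (A→C, transversion), site 29 (G→C, transversion), site 30 (A→G, transition), site 32 (C→G, transversion), site 33 (T→C, transition), site 37 (C→T, transition), site 38 (C→G, transversion), site 46 (G→C, transversion).
Of the 16 differences, 4 transitions and 12 transversions over 46 sites: P = 4/46 = 0.086957, Q = 12/46 = 0.260870.
d = −0.5·ln(0.565216) − 0.25·ln(0.478260) = −0.5·(-0.570547) − 0.25·(-0.737601) = 0.4697.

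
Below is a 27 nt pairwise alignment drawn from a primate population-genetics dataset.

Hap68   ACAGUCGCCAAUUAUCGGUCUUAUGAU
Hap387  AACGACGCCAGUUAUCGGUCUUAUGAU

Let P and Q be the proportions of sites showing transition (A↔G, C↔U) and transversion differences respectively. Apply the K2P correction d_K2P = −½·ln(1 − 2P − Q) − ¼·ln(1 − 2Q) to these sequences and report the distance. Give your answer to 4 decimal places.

0.1652

Differing sites — 2:C/A (Tv); 3:A/C (Tv); 5:U/A (Tv); 11:A/G (Ti).
Of the 4 differences, 1 transition and 3 transversions over 27 sites: P = 1/27 = 0.037037, Q = 3/27 = 0.111111.
d = −0.5·ln(0.814815) − 0.25·ln(0.777778) = −0.5·(-0.204794) − 0.25·(-0.251314) = 0.1652.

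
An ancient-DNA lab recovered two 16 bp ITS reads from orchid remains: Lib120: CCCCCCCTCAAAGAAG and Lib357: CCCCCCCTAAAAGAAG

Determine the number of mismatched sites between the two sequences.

1

A single mismatch occurs at site 9 (C↔A).
That gives 1 mismatch out of 16 aligned sites, so the Hamming distance is 1.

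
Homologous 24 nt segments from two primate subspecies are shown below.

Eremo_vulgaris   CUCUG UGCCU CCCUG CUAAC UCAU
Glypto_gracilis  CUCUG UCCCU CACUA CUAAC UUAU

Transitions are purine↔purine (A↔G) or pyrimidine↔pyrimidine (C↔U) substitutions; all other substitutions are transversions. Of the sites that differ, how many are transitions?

2

Differing sites — 7:G/C (Tv); 12:C/A (Tv); 15:G/A (Ti); 22:C/U (Ti).
Of the 4 differences, 2 transitions and 2 transversions, so the answer is 2.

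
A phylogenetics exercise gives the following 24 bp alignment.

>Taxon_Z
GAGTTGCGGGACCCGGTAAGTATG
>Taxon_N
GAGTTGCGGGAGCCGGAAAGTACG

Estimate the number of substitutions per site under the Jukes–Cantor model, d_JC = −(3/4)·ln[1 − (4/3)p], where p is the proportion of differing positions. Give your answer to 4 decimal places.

Differing sites — 12:C/G; 17:T/A; 23:T/C.
p = 3/24 = 0.125000.
d = −0.75 · ln(1 − (4/3)·0.125000) = −0.75 · ln(0.833333) = −0.75 · (-0.182322) = 0.1367.

0.1367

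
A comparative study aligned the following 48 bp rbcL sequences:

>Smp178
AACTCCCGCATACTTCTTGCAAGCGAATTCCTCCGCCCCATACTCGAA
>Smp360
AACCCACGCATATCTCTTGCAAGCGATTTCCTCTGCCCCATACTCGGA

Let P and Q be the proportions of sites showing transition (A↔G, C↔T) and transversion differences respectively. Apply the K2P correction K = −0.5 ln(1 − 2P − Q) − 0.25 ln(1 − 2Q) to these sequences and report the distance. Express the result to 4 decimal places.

0.1656

Differing sites — 4:T/C (Ti); 6:C/A (Tv); 13:C/T (Ti); 14:T/C (Ti); 27:A/T (Tv); 34:C/T (Ti); 47:A/G (Ti).
Of the 7 differences, 5 transitions and 2 transversions over 48 sites: P = 5/48 = 0.104167, Q = 2/48 = 0.041667.
d = −0.5·ln(0.749999) − 0.25·ln(0.916666) = −0.5·(-0.287683) − 0.25·(-0.087012) = 0.1656.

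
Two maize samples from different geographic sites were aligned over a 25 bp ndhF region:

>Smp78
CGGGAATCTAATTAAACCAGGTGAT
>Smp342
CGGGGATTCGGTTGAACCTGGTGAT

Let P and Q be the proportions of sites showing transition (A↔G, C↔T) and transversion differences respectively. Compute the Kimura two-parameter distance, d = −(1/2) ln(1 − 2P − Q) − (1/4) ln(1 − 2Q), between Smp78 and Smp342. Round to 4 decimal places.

The sequences differ at positions 5 (A/G, transition), 8 (C/T, transition), 9 (T/C, transition), 10 (A/G, transition), 11 (A/G, transition), 14 (A/G, transition), 19 (A/T, transversion).
Of the 7 differences, 6 transitions and 1 transversion over 25 sites: P = 6/25 = 0.240000, Q = 1/25 = 0.040000.
d = −0.5·ln(0.480000) − 0.25·ln(0.920000) = −0.5·(-0.733969) − 0.25·(-0.083382) = 0.3878.

0.3878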